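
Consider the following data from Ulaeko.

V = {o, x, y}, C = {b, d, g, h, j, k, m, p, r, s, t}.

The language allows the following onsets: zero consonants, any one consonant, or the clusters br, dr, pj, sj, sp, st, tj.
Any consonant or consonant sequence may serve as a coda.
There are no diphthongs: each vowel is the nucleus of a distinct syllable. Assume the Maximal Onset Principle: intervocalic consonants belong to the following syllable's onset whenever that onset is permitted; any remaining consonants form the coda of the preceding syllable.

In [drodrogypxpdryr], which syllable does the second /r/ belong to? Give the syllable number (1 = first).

2

Vowels present: o, o, y, x, y; each is a nucleus, giving 5 syllables.
V1 /o/ – V2 /o/: /dr/ is a licit onset in full, so it all attaches to the next syllable.
V2 /o/ – V3 /y/: just /g/ — single C goes to the following onset.
V3 /y/ – V4 /x/: /p/ is a single consonant, so it becomes the next onset.
V4 /x/ – V5 /y/: /pdr/ — longest licit onset from the right is /dr/, leaving /p/ as coda.
Putting it together: dro.dro.gy.pxp.dryr.
The second /r/ is in the onset of syllable 2 (/dro/).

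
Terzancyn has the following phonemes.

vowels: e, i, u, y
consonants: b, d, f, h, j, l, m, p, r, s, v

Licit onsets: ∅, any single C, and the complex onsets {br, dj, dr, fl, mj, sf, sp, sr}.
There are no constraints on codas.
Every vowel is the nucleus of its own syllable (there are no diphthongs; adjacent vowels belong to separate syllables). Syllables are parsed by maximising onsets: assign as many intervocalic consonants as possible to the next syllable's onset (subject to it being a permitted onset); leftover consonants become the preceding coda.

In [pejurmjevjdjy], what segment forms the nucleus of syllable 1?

Nuclei (vowels): e, u, e, y → 4 syllables.
The first nucleus (vowel 1 from the left) is /e/.

e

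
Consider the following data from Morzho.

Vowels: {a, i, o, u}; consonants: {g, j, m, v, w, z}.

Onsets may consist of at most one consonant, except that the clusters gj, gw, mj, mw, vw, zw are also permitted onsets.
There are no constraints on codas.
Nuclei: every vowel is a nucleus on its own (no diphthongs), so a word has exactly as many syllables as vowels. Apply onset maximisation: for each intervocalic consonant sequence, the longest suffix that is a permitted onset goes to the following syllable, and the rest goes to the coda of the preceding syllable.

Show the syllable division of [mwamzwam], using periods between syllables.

mwam.zwam

Nuclei (vowels): a, a → 2 syllables.
/a…a/ gap (V1→V2): /mzw/; trying suffixes from longest down, /zw/ is the first permitted one, so coda /m/ | onset /zw/.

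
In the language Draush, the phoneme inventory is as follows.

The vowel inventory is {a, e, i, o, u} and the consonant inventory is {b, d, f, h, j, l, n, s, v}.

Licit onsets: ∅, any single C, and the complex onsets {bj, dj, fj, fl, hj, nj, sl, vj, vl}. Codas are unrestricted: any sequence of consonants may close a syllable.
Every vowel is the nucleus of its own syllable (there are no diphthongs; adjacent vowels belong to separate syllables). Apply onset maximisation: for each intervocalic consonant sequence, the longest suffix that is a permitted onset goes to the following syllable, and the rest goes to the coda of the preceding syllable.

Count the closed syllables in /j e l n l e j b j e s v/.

3

Nuclei (vowels): e, e, e → 3 syllables.
/e…e/ gap (V1→V2): /lnl/; trying suffixes from longest down, /l/ is the first permitted one, so coda /ln/ | onset /l/.
/e…e/ gap (V2→V3): /jbj/; trying suffixes from longest down, /bj/ is the first permitted one, so coda /j/ | onset /bj/.
Result: jeln.lej.bjesv.
Classifying each syllable: /jeln/ (closed), /lej/ (closed), /bjesv/ (closed).
Closed syllables: 3.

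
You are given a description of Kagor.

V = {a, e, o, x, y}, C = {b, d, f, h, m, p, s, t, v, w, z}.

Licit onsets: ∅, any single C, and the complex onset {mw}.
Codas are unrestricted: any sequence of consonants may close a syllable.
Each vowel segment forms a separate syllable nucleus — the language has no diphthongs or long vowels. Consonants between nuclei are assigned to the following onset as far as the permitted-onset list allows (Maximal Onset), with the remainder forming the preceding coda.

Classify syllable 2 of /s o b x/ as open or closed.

open

Vowels present: o, x; each is a nucleus, giving 2 syllables.
/o…x/ gap (V1→V2): /b/ → onset of the next syllable (single consonants are always licit onsets).
Syllabification: so.bx.
Syllable 2 is /bx/; it ends in its nucleus with no coda, so it is open.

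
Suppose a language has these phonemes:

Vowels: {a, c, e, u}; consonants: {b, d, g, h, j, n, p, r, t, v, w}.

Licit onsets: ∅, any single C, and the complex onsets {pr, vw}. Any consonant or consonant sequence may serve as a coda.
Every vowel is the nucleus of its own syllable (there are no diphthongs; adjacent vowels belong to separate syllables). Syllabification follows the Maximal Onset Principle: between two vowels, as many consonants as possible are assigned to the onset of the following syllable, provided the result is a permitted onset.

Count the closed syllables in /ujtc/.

Vowels present: u, c; each is a nucleus, giving 2 syllables.
V1 /u/ – V2 /c/: /jt/ — longest licit onset from the right is /t/, leaving /j/ as coda.
Putting it together: uj.tc.
Classifying each syllable: /uj/ (closed), /tc/ (open).
Closed syllables: 1.

1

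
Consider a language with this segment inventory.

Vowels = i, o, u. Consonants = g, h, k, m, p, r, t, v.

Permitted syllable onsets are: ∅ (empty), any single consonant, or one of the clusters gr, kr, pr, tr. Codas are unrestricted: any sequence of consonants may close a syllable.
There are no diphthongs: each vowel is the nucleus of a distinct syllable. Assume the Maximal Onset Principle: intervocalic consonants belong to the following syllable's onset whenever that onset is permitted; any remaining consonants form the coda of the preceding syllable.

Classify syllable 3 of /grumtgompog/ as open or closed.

Nuclei (vowels): u, o, o → 3 syllables.
V1 /u/ – V2 /o/: /mtg/; trying suffixes from longest down, /g/ is the first permitted one, so coda /mt/ | onset /g/.
V2 /o/ – V3 /o/: /mp/; trying suffixes from longest down, /p/ is the first permitted one, so coda /m/ | onset /p/.
Syllabification: grumt.gom.pog.
Syllable 3 is /pog/ with coda /g/, so it is closed.

closed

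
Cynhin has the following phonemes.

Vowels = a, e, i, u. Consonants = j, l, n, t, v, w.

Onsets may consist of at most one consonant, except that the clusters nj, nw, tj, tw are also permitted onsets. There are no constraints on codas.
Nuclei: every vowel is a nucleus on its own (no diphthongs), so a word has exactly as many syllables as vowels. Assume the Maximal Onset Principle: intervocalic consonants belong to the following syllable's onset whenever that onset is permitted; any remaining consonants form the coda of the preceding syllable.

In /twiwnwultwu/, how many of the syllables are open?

Nuclei (vowels): i, u, u → 3 syllables.
/i…u/ gap (V1→V2): /wnw/; trying suffixes from longest down, /nw/ is the first permitted one, so coda /w/ | onset /nw/.
/u…u/ gap (V2→V3): /ltw/ splits as /l/ + /tw/ (/tw/ is the longest suffix that is a licit onset).
Syllabification: twiw.nwul.twu.
Classifying each syllable: /twiw/ (closed), /nwul/ (closed), /twu/ (open).
Open syllables: 1.

1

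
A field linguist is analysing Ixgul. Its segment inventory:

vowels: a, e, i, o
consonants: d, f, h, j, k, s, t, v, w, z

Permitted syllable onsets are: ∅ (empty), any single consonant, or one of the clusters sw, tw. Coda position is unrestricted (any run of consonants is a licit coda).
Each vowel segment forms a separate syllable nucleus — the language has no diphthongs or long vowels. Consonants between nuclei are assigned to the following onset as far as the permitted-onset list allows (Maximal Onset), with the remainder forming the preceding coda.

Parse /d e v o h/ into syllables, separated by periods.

The vowels are e, o — 2 nuclei, so 2 syllables.
V1 /e/ – V2 /o/: /v/ → onset of the next syllable (single consonants are always licit onsets).

de.voh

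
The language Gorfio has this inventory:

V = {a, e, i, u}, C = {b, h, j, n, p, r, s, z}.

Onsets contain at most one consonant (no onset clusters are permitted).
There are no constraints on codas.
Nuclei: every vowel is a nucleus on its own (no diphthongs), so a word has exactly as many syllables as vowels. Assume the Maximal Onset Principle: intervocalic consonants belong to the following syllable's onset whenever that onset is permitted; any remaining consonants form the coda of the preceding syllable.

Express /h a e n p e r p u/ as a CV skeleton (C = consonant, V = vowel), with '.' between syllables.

Vowels present: a, e, e, u; each is a nucleus, giving 4 syllables.
V1 /a/ – V2 /e/: no consonants, so the boundary falls immediately after /a/.
V2 /e/ – V3 /e/: /np/; trying suffixes from longest down, /p/ is the first permitted one, so coda /n/ | onset /p/.
V3 /e/ – V4 /u/: /rp/ — longest licit onset from the right is /p/, leaving /r/ as coda.
Putting it together: ha.en.per.pu.
Mapping each syllable to C/V: /ha/ → CV, /en/ → VC, /per/ → CVC, /pu/ → CV.

CV.VC.CVC.CV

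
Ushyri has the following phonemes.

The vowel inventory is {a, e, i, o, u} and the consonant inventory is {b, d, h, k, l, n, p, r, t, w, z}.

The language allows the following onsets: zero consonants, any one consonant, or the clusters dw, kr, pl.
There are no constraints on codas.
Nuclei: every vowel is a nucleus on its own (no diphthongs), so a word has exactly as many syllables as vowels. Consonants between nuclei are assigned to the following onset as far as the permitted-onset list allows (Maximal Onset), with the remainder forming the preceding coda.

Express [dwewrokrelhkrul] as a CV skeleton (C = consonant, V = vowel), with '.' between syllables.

Vowels present: e, o, e, u; each is a nucleus, giving 4 syllables.
/e…o/ gap (V1→V2): /wr/ — longest licit onset from the right is /r/, leaving /w/ as coda.
/o…e/ gap (V2→V3): cluster /kr/ — /kr/ is itself a permitted onset, so the whole cluster goes right; preceding coda = ∅.
/e…u/ gap (V3→V4): cluster /lhkr/ — the longest permitted-onset suffix is /kr/; onset = /kr/, preceding coda = /lh/.
Syllabification: dwew.ro.krelh.krul.
Mapping each syllable to C/V: /dwew/ → CCVC, /ro/ → CV, /krelh/ → CCVCC, /krul/ → CCVC.

CCVC.CV.CCVCC.CCVC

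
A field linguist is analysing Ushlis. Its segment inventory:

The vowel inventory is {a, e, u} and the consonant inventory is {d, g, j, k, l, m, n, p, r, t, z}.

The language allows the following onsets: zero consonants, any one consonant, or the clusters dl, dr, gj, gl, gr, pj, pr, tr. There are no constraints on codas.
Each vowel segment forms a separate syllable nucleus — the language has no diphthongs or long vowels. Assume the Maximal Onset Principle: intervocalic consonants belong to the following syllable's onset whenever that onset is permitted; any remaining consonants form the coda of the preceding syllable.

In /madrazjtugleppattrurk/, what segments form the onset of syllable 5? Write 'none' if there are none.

p

Nuclei (vowels): a, a, u, e, a, u → 6 syllables.
Between /a/ (V1) and /a/ (V2): /dr/ is a licit onset in full, so it all attaches to the next syllable.
Between /a/ (V2) and /u/ (V3): /zjt/ — longest licit onset from the right is /t/, leaving /zj/ as coda.
Between /u/ (V3) and /e/ (V4): /gl/ is a licit onset in full, so it all attaches to the next syllable.
Between /e/ (V4) and /a/ (V5): /pp/ splits as /p/ + /p/ (/p/ is the longest suffix that is a licit onset).
Between /a/ (V5) and /u/ (V6): /ttr/ splits as /t/ + /tr/ (/tr/ is the longest suffix that is a licit onset).
So the parse is ma.drazj.tu.glep.pat.trurk.
Syllable 5 is /pat/: onset /p/, nucleus /a/, coda /t/.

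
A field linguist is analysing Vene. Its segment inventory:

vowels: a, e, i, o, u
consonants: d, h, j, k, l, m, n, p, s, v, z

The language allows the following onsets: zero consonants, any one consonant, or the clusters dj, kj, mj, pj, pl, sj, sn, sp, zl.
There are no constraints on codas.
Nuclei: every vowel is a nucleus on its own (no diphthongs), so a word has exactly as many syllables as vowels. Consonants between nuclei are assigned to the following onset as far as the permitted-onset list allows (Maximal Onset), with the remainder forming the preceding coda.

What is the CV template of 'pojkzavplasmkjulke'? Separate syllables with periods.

Vowels present: o, a, a, u, e; each is a nucleus, giving 5 syllables.
/o…a/ gap (V1→V2): cluster /jkz/ — the longest permitted-onset suffix is /z/; onset = /z/, preceding coda = /jk/.
/a…a/ gap (V2→V3): /vpl/ — longest licit onset from the right is /pl/, leaving /v/ as coda.
/a…u/ gap (V3→V4): /smkj/ — longest licit onset from the right is /kj/, leaving /sm/ as coda.
/u…e/ gap (V4→V5): /lk/ — longest licit onset from the right is /k/, leaving /l/ as coda.
Syllabification: pojk.zav.plasm.kjul.ke.
Mapping each syllable to C/V: /pojk/ → CVCC, /zav/ → CVC, /plasm/ → CCVCC, /kjul/ → CCVC, /ke/ → CV.

CVCC.CVC.CCVCC.CCVC.CV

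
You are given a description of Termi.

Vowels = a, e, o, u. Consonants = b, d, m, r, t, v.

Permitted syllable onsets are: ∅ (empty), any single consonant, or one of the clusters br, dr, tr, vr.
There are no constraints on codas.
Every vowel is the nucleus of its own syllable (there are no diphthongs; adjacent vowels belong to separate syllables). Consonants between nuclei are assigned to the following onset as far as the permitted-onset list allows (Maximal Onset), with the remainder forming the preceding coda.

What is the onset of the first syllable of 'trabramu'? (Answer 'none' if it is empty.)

tr

Nuclei (vowels): a, a, u → 3 syllables.
Between /a/ (V1) and /a/ (V2): cluster /br/ — /br/ is itself a permitted onset, so the whole cluster goes right; preceding coda = ∅.
Between /a/ (V2) and /u/ (V3): just /m/ — single C goes to the following onset.
So the parse is tra.bra.mu.
Syllable 1 is /tra/: onset /tr/, nucleus /a/, coda ∅.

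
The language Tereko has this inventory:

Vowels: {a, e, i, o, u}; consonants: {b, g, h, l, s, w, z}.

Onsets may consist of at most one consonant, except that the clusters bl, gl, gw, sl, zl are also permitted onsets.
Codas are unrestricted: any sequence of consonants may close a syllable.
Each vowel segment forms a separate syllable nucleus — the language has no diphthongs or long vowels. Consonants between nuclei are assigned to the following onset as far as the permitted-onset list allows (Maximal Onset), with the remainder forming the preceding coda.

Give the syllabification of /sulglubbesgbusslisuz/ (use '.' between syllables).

sul.glub.besg.bus.sli.suz

The vowels are u, u, e, u, i, u — 6 nuclei, so 6 syllables.
/u…u/ gap (V1→V2): /lgl/ — longest licit onset from the right is /gl/, leaving /l/ as coda.
/u…e/ gap (V2→V3): /bb/ — longest licit onset from the right is /b/, leaving /b/ as coda.
/e…u/ gap (V3→V4): /sgb/ — longest licit onset from the right is /b/, leaving /sg/ as coda.
/u…i/ gap (V4→V5): /ssl/ splits as /s/ + /sl/ (/sl/ is the longest suffix that is a licit onset).
/i…u/ gap (V5→V6): /s/ → onset of the next syllable (single consonants are always licit onsets).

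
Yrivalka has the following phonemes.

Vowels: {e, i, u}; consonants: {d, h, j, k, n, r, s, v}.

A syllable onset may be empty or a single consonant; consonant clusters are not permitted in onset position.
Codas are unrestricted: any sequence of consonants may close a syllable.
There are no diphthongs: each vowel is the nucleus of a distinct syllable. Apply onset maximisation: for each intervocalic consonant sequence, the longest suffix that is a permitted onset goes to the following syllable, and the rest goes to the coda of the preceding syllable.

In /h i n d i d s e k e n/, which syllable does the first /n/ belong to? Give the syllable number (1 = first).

Vowels present: i, i, e, e; each is a nucleus, giving 4 syllables.
σ1/σ2 boundary: /nd/; trying suffixes from longest down, /d/ is the first permitted one, so coda /n/ | onset /d/.
σ2/σ3 boundary: cluster /ds/ — the longest permitted-onset suffix is /s/; onset = /s/, preceding coda = /d/.
σ3/σ4 boundary: /k/ is a single consonant, so it becomes the next onset.
Syllabification: hin.did.se.ken.
The first /n/ is in the coda of syllable 1 (/hin/).

1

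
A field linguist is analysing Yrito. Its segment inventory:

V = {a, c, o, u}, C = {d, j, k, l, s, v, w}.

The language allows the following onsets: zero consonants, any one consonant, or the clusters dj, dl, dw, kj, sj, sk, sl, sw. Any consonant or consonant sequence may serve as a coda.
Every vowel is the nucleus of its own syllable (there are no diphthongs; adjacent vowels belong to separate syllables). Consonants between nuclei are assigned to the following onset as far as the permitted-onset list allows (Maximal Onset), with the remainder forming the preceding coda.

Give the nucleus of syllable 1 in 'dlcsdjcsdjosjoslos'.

Vowels present: c, c, o, o, o; each is a nucleus, giving 5 syllables.
The first nucleus (vowel 1 from the left) is /c/.

c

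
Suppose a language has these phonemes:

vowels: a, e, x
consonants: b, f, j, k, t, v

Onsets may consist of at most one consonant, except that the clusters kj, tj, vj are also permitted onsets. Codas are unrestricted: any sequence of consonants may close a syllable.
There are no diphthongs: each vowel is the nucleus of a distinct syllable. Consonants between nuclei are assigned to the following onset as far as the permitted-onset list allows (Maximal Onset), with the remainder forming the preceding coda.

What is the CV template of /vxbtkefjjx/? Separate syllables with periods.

Nuclei (vowels): x, e, x → 3 syllables.
/x…e/ gap (V1→V2): /btk/ splits as /bt/ + /k/ (/k/ is the longest suffix that is a licit onset).
/e…x/ gap (V2→V3): /fjj/ — longest licit onset from the right is /j/, leaving /fj/ as coda.
So the parse is vxbt.kefj.jx.
Mapping each syllable to C/V: /vxbt/ → CVCC, /kefj/ → CVCC, /jx/ → CV.

CVCC.CVCC.CV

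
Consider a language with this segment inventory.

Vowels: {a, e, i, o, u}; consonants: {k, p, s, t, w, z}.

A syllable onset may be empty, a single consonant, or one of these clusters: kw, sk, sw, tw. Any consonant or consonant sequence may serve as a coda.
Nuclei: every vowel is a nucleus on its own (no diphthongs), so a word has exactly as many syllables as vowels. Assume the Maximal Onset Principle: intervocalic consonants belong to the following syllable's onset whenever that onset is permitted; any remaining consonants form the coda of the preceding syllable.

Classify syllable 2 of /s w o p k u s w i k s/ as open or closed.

open

Vowels present: o, u, i; each is a nucleus, giving 3 syllables.
/o…u/ gap (V1→V2): /pk/; trying suffixes from longest down, /k/ is the first permitted one, so coda /p/ | onset /k/.
/u…i/ gap (V2→V3): /sw/ — entire cluster is a permitted onset → onset /sw/, coda ∅.
Result: swop.ku.swiks.
Syllable 2 is /ku/; it ends in its nucleus with no coda, so it is open.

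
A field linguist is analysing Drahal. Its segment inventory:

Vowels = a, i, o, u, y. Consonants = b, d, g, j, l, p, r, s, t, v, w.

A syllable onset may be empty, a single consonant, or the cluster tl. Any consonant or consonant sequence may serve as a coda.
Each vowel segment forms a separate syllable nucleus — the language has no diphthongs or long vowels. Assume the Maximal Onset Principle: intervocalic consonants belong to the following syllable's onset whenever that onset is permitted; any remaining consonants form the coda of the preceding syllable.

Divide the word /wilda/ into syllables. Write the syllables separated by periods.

The vowels are i, a — 2 nuclei, so 2 syllables.
/i…a/ gap (V1→V2): /ld/; trying suffixes from longest down, /d/ is the first permitted one, so coda /l/ | onset /d/.

wil.da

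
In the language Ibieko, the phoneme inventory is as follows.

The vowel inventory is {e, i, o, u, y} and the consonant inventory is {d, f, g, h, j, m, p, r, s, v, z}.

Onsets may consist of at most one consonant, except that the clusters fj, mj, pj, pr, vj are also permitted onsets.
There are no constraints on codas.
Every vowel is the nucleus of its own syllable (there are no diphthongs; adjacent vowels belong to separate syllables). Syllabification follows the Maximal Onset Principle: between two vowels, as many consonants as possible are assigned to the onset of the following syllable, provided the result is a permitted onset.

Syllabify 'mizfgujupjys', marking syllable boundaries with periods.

Vowels present: i, u, u, y; each is a nucleus, giving 4 syllables.
σ1/σ2 boundary: cluster /zfg/ — the longest permitted-onset suffix is /g/; onset = /g/, preceding coda = /zf/.
σ2/σ3 boundary: /j/ is a single consonant, so it becomes the next onset.
σ3/σ4 boundary: cluster /pj/ — /pj/ is itself a permitted onset, so the whole cluster goes right; preceding coda = ∅.

mizf.gu.ju.pjys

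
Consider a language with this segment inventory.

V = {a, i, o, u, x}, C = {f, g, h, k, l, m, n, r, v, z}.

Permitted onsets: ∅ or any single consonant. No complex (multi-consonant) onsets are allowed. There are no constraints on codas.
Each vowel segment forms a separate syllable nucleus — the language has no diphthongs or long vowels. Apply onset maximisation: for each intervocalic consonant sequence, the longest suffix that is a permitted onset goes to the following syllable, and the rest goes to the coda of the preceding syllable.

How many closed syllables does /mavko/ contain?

The vowels are a, o — 2 nuclei, so 2 syllables.
Between /a/ (V1) and /o/ (V2): cluster /vk/ — the longest permitted-onset suffix is /k/; onset = /k/, preceding coda = /v/.
Putting it together: mav.ko.
Classifying each syllable: /mav/ (closed), /ko/ (open).
Closed syllables: 1.

1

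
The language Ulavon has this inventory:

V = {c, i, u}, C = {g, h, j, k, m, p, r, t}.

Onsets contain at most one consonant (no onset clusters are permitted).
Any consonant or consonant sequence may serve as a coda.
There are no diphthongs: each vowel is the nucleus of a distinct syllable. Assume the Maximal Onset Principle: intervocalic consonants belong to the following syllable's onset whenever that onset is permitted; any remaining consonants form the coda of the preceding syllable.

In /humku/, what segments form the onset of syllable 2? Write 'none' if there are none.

k

Vowels present: u, u; each is a nucleus, giving 2 syllables.
σ1/σ2 boundary: /mk/ splits as /m/ + /k/ (/k/ is the longest suffix that is a licit onset).
Result: hum.ku.
Syllable 2 is /ku/: onset /k/, nucleus /u/, coda ∅.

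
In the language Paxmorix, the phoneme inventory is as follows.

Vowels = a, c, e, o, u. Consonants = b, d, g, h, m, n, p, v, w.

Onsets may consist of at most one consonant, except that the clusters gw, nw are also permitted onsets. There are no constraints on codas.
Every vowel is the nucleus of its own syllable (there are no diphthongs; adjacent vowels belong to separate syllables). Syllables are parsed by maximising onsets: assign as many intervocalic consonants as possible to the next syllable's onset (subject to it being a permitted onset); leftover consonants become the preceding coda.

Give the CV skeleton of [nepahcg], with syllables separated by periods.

Vowels present: e, a, c; each is a nucleus, giving 3 syllables.
V1 /e/ – V2 /a/: /p/ → onset of the next syllable (single consonants are always licit onsets).
V2 /a/ – V3 /c/: /h/ is a single consonant, so it becomes the next onset.
Syllabification: ne.pa.hcg.
Mapping each syllable to C/V: /ne/ → CV, /pa/ → CV, /hcg/ → CVC.

CV.CV.CVC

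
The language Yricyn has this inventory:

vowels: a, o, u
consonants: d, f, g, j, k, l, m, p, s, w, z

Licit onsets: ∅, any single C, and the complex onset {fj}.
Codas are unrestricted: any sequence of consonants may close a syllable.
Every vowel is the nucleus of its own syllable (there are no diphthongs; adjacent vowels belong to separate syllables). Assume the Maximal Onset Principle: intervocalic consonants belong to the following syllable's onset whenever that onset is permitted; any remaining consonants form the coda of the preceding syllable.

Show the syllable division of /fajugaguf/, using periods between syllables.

fa.ju.ga.guf

The vowels are a, u, a, u — 4 nuclei, so 4 syllables.
/a…u/ gap (V1→V2): just /j/ — single C goes to the following onset.
/u…a/ gap (V2→V3): /g/ → onset of the next syllable (single consonants are always licit onsets).
/a…u/ gap (V3→V4): just /g/ — single C goes to the following onset.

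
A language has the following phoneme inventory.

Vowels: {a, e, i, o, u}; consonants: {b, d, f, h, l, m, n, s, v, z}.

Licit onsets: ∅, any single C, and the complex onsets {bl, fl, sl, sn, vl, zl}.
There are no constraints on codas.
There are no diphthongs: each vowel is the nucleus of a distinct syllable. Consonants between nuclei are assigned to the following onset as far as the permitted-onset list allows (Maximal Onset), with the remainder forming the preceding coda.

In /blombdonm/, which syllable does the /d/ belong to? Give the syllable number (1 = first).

The vowels are o, o — 2 nuclei, so 2 syllables.
σ1/σ2 boundary: cluster /mbd/ — the longest permitted-onset suffix is /d/; onset = /d/, preceding coda = /mb/.
Syllabification: blomb.donm.
The /d/ is in the onset of syllable 2 (/donm/).

2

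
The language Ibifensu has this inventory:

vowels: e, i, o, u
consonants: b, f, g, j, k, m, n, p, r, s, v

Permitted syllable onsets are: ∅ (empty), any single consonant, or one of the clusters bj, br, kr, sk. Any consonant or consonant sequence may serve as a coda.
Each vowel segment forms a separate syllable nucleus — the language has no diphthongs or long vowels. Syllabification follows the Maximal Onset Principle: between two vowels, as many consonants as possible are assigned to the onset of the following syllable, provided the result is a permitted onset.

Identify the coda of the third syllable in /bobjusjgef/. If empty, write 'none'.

Vowels present: o, u, e; each is a nucleus, giving 3 syllables.
Between /o/ (V1) and /u/ (V2): /bj/ — entire cluster is a permitted onset → onset /bj/, coda ∅.
Between /u/ (V2) and /e/ (V3): cluster /sjg/ — the longest permitted-onset suffix is /g/; onset = /g/, preceding coda = /sj/.
Result: bo.bjusj.gef.
Syllable 3 is /gef/: onset /g/, nucleus /e/, coda /f/.

f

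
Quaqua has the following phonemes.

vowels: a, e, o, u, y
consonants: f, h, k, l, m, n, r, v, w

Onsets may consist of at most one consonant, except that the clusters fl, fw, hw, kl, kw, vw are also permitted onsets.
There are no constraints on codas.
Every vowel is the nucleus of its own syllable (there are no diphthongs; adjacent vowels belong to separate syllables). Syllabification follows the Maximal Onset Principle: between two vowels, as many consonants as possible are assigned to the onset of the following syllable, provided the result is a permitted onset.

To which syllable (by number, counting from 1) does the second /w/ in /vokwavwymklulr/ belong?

3

The vowels are o, a, y, u — 4 nuclei, so 4 syllables.
/o…a/ gap (V1→V2): cluster /kw/ — /kw/ is itself a permitted onset, so the whole cluster goes right; preceding coda = ∅.
/a…y/ gap (V2→V3): /vw/ is a licit onset in full, so it all attaches to the next syllable.
/y…u/ gap (V3→V4): /mkl/ splits as /m/ + /kl/ (/kl/ is the longest suffix that is a licit onset).
So the parse is vo.kwa.vwym.klulr.
The second /w/ is in the onset of syllable 3 (/vwym/).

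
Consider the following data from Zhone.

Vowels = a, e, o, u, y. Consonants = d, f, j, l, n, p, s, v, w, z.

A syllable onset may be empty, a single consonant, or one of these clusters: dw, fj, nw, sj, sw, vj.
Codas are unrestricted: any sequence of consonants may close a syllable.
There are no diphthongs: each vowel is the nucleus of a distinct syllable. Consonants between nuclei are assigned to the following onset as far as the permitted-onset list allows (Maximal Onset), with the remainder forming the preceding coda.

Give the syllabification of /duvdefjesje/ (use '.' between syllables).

Nuclei (vowels): u, e, e, e → 4 syllables.
/u…e/ gap (V1→V2): /vd/ splits as /v/ + /d/ (/d/ is the longest suffix that is a licit onset).
/e…e/ gap (V2→V3): /fj/ — entire cluster is a permitted onset → onset /fj/, coda ∅.
/e…e/ gap (V3→V4): /sj/ — entire cluster is a permitted onset → onset /sj/, coda ∅.

duv.de.fje.sje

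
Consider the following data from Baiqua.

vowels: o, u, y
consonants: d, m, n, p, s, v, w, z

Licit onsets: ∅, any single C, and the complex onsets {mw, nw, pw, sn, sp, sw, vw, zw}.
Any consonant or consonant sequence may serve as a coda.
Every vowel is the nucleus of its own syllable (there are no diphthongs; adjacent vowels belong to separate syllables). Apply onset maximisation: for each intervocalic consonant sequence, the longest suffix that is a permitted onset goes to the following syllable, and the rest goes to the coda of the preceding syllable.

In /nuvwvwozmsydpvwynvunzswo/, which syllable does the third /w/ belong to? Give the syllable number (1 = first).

4

Nuclei (vowels): u, o, y, y, u, o → 6 syllables.
V1 /u/ – V2 /o/: cluster /vwvw/ — the longest permitted-onset suffix is /vw/; onset = /vw/, preceding coda = /vw/.
V2 /o/ – V3 /y/: /zms/; trying suffixes from longest down, /s/ is the first permitted one, so coda /zm/ | onset /s/.
V3 /y/ – V4 /y/: /dpvw/ — longest licit onset from the right is /vw/, leaving /dp/ as coda.
V4 /y/ – V5 /u/: /nv/ splits as /n/ + /v/ (/v/ is the longest suffix that is a licit onset).
V5 /u/ – V6 /o/: /nzsw/; trying suffixes from longest down, /sw/ is the first permitted one, so coda /nz/ | onset /sw/.
Syllabification: nuvw.vwozm.sydp.vwyn.vunz.swo.
The third /w/ is in the onset of syllable 4 (/vwyn/).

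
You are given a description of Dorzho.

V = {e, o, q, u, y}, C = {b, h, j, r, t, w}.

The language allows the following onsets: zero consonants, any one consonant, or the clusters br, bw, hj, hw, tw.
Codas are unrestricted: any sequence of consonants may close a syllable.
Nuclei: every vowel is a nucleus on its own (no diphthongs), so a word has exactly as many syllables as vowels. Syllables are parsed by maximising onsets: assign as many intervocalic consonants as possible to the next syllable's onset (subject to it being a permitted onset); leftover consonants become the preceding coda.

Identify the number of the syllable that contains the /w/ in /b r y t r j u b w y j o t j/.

The vowels are y, u, y, o — 4 nuclei, so 4 syllables.
σ1/σ2 boundary: cluster /trj/ — the longest permitted-onset suffix is /j/; onset = /j/, preceding coda = /tr/.
σ2/σ3 boundary: /bw/ — entire cluster is a permitted onset → onset /bw/, coda ∅.
σ3/σ4 boundary: /j/ → onset of the next syllable (single consonants are always licit onsets).
Syllabification: brytr.ju.bwy.jotj.
The /w/ is in the onset of syllable 3 (/bwy/).

3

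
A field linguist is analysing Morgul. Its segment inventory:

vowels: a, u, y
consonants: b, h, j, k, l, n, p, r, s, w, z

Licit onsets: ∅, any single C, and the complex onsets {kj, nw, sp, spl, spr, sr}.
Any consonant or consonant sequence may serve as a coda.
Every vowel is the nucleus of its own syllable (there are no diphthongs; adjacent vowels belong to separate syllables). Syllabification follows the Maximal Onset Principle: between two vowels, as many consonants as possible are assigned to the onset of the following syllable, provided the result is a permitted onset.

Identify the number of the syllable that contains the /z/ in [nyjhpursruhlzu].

4

Nuclei (vowels): y, u, u, u → 4 syllables.
/y…u/ gap (V1→V2): /jhp/ — longest licit onset from the right is /p/, leaving /jh/ as coda.
/u…u/ gap (V2→V3): cluster /rsr/ — the longest permitted-onset suffix is /sr/; onset = /sr/, preceding coda = /r/.
/u…u/ gap (V3→V4): /hlz/ splits as /hl/ + /z/ (/z/ is the longest suffix that is a licit onset).
Result: nyjh.pur.sruhl.zu.
The /z/ is in the onset of syllable 4 (/zu/).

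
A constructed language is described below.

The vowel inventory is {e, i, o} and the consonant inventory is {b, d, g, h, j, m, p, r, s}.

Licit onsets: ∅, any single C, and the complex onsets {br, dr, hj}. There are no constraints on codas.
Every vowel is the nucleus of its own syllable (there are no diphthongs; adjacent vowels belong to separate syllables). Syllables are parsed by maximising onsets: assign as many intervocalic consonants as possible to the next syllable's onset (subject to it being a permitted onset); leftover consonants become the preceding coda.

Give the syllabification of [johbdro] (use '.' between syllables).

Nuclei (vowels): o, o → 2 syllables.
/o…o/ gap (V1→V2): /hbdr/; trying suffixes from longest down, /dr/ is the first permitted one, so coda /hb/ | onset /dr/.

johb.dro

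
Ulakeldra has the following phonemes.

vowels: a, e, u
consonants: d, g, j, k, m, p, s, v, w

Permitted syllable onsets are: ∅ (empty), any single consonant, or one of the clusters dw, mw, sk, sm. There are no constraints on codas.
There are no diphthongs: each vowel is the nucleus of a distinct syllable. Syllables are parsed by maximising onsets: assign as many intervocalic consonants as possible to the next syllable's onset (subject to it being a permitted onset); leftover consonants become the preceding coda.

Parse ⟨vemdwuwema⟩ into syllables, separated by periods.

Vowels present: e, u, e, a; each is a nucleus, giving 4 syllables.
V1 /e/ – V2 /u/: cluster /mdw/ — the longest permitted-onset suffix is /dw/; onset = /dw/, preceding coda = /m/.
V2 /u/ – V3 /e/: just /w/ — single C goes to the following onset.
V3 /e/ – V4 /a/: /m/ is a single consonant, so it becomes the next onset.

vem.dwu.we.ma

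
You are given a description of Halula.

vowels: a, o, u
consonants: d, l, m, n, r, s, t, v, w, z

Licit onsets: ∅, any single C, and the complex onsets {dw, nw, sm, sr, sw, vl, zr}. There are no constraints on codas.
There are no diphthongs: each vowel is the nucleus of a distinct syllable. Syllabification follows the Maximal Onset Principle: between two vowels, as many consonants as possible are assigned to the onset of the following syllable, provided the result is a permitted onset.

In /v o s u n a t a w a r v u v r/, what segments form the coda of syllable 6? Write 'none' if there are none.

Vowels present: o, u, a, a, a, u; each is a nucleus, giving 6 syllables.
Between /o/ (V1) and /u/ (V2): just /s/ — single C goes to the following onset.
Between /u/ (V2) and /a/ (V3): just /n/ — single C goes to the following onset.
Between /a/ (V3) and /a/ (V4): /t/ is a single consonant, so it becomes the next onset.
Between /a/ (V4) and /a/ (V5): just /w/ — single C goes to the following onset.
Between /a/ (V5) and /u/ (V6): /rv/ splits as /r/ + /v/ (/v/ is the longest suffix that is a licit onset).
Syllabification: vo.su.na.ta.war.vuvr.
Syllable 6 is /vuvr/: onset /v/, nucleus /u/, coda /vr/.

vr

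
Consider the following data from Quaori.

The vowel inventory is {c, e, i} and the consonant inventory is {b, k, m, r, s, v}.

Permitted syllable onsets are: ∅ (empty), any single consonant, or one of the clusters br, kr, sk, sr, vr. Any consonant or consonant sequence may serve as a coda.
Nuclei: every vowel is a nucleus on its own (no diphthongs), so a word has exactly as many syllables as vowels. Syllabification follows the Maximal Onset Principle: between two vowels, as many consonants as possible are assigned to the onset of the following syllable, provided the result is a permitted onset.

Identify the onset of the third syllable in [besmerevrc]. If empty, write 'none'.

The vowels are e, e, e, c — 4 nuclei, so 4 syllables.
/e…e/ gap (V1→V2): /sm/; trying suffixes from longest down, /m/ is the first permitted one, so coda /s/ | onset /m/.
/e…e/ gap (V2→V3): just /r/ — single C goes to the following onset.
/e…c/ gap (V3→V4): /vr/ — entire cluster is a permitted onset → onset /vr/, coda ∅.
Putting it together: bes.me.re.vrc.
Syllable 3 is /re/: onset /r/, nucleus /e/, coda ∅.

r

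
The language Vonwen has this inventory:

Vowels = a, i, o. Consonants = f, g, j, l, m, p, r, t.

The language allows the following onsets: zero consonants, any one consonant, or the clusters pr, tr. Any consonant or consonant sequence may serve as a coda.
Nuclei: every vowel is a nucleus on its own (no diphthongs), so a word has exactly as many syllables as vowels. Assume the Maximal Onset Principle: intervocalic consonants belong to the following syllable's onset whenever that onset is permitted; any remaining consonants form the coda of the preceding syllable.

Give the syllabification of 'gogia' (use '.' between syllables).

go.gi.a

Vowels present: o, i, a; each is a nucleus, giving 3 syllables.
V1 /o/ – V2 /i/: /g/ is a single consonant, so it becomes the next onset.
V2 /i/ – V3 /a/: nothing intervenes; syllable break is V.V.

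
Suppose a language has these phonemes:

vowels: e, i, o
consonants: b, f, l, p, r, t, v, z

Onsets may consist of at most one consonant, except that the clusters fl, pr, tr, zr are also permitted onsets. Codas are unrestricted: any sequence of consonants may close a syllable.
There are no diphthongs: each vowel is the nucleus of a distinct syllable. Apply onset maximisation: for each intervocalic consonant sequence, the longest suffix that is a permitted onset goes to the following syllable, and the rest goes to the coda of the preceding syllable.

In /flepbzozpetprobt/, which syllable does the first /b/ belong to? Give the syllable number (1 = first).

The vowels are e, o, e, o — 4 nuclei, so 4 syllables.
/e…o/ gap (V1→V2): cluster /pbz/ — the longest permitted-onset suffix is /z/; onset = /z/, preceding coda = /pb/.
/o…e/ gap (V2→V3): /zp/ — longest licit onset from the right is /p/, leaving /z/ as coda.
/e…o/ gap (V3→V4): /tpr/ splits as /t/ + /pr/ (/pr/ is the longest suffix that is a licit onset).
Putting it together: flepb.zoz.pet.probt.
The first /b/ is in the coda of syllable 1 (/flepb/).

1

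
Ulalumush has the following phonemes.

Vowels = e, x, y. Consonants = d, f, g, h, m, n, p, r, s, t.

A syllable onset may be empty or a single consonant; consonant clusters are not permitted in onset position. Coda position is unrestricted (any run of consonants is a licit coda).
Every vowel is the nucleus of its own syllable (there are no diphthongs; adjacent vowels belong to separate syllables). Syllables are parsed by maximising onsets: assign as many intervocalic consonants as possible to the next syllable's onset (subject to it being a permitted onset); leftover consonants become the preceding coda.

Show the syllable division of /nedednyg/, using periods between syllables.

ne.ded.nyg

Nuclei (vowels): e, e, y → 3 syllables.
σ1/σ2 boundary: /d/ → onset of the next syllable (single consonants are always licit onsets).
σ2/σ3 boundary: cluster /dn/ — the longest permitted-onset suffix is /n/; onset = /n/, preceding coda = /d/.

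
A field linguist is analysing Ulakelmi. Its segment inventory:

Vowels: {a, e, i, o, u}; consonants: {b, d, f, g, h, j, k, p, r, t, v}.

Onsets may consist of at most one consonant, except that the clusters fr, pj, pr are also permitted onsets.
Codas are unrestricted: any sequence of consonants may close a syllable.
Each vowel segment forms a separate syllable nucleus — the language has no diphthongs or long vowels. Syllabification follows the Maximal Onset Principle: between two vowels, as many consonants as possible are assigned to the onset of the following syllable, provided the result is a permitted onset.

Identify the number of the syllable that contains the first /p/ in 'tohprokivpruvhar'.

2

The vowels are o, o, i, u, a — 5 nuclei, so 5 syllables.
σ1/σ2 boundary: cluster /hpr/ — the longest permitted-onset suffix is /pr/; onset = /pr/, preceding coda = /h/.
σ2/σ3 boundary: /k/ → onset of the next syllable (single consonants are always licit onsets).
σ3/σ4 boundary: /vpr/; trying suffixes from longest down, /pr/ is the first permitted one, so coda /v/ | onset /pr/.
σ4/σ5 boundary: /vh/ — longest licit onset from the right is /h/, leaving /v/ as coda.
So the parse is toh.pro.kiv.pruv.har.
The first /p/ is in the onset of syllable 2 (/pro/).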